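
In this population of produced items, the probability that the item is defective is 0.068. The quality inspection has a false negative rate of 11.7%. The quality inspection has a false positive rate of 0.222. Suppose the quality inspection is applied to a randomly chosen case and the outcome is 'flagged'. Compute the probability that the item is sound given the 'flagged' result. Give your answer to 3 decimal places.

P(¬H | E) ≈ 0.775

Write H for 'the item is defective'. Prior odds H:¬H = 0.068/0.932 = 0.072961. For the 'flagged' outcome, the likelihood ratio is 0.883/0.222 = 3.9775.
Posterior odds = 0.072961 × 3.9775 = 0.29020, so P(H|E) = 0.29020/(1+0.29020) = 0.225. Then P(¬H|E) = 1 − 0.225 = 0.775.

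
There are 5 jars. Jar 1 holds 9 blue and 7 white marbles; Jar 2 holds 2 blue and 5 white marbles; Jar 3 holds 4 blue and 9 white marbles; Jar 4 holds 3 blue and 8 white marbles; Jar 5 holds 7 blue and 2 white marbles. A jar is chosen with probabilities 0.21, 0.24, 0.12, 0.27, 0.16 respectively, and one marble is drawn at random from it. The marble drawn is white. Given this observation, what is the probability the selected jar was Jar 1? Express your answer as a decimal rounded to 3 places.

Tabulate prior·likelihood by source: [1] prior 0.21, lik 0.4375, product 0.09187; [2] prior 0.24, lik 0.7143, product 0.1714; [3] prior 0.12, lik 0.6923, product 0.08308; [4] prior 0.27, lik 0.7273, product 0.1964; [5] prior 0.16, lik 0.2222, product 0.03556.
Normalizing constant = 0.57830; the posterior for Jar 1 is its product over the sum, 0.09187/0.57830 = 0.159.

Posterior probability ≈ 0.159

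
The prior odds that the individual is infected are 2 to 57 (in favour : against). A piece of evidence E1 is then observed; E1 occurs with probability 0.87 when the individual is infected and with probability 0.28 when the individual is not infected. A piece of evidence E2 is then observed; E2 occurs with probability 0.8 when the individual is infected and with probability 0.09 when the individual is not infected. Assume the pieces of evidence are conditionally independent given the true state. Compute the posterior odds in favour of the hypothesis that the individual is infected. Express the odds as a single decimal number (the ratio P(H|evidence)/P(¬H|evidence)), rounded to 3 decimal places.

Posterior odds ≈ 0.969

Prior odds = 2/57 = 0.035088.
Likelihood ratio for E1 = 0.87/0.28 = 3.1071.
Likelihood ratio for E2 = 0.8/0.09 = 8.8889.
Posterior odds = prior odds × LR₁ × LR₂ = 0.96909.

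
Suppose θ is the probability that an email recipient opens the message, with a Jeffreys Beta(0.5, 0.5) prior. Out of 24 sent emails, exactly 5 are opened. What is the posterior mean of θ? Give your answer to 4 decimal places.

The binomial likelihood is conjugate to the Beta prior: with 5 successes and 19 failures, the posterior is Beta(0.5+5, 0.5+19) = Beta(5.5, 19.5).
E[θ | data] = 5.5/(5.5+19.5) = 0.2200.

Posterior mean ≈ 0.2200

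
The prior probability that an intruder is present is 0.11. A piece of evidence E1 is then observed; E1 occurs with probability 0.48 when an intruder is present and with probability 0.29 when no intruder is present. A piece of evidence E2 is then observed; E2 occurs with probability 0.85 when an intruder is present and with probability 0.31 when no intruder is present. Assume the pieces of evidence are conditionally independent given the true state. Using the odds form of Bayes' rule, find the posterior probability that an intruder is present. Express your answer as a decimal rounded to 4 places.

Prior odds = 0.11/(1−0.11) = 0.12360. In log-odds, ln(0.12360) = -2.0907.
Add log likelihood ratios: ln(1.6552) + ln(2.7419) = 1.5126.
Posterior log-odds = -0.57817, so posterior odds = exp(-0.57817) = 0.56092. Converting, P(H|E) = 0.56092/1.5609 = 0.3594.

Posterior probability ≈ 0.3594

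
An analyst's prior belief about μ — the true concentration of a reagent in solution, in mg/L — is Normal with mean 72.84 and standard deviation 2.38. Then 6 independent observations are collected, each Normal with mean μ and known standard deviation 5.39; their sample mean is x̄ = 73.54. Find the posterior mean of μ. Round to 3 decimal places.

Prior precision 1/τ₀² = 1/2.38² = 0.176541; data precision n/σ² = 6/5.39² = 0.206526.
Posterior precision = 0.176541 + 0.206526 = 0.383067.
Posterior mean = (0.176541·72.84 + 0.206526·73.54) / 0.383067 = 73.217.

Posterior mean ≈ 73.217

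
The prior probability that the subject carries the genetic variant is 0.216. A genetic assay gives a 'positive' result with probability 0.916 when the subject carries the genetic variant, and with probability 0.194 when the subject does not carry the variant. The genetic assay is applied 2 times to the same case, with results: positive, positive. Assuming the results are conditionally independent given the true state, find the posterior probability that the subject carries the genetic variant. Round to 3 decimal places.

Let H be the event that the subject carries the genetic variant; start with P(H) = 0.216. P('positive'|H) = 0.916, P('positive'|¬H) = 0.194.
Update on result 1 ('positive'): P(H) ← 0.916·0.2160 / (0.916·0.2160 + 0.194·0.7840) = 0.19786/0.34995 = 0.5654.
Update on result 2 ('positive'): P(H) ← 0.916·0.5654 / (0.916·0.5654 + 0.194·0.4346) = 0.51789/0.60220 = 0.8600.

Posterior P(H) ≈ 0.860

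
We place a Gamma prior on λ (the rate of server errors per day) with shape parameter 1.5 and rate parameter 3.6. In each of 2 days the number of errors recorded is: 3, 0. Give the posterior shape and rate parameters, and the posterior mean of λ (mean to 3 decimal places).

Posterior: Gamma(shape=4.5, rate=5.6); mean ≈ 0.804

The Poisson likelihood adds the total count to the shape and the number of exposure periods to the rate. Here ∑xᵢ = 3 and n = 2, so shape 1.5→4.5 and rate 3.6→5.6.
E[λ | data] = 4.5/5.6 = 0.804.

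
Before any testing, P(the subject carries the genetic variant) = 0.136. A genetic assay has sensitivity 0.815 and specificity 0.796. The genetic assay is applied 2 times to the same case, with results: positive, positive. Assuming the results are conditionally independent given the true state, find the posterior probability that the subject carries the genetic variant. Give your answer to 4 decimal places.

Posterior P(H) ≈ 0.7153

With H the event that the subject carries the genetic variant, the joint likelihood of the observed sequence is P(data|H) = 0.815·0.815 = 0.66422 and P(data|¬H) = 0.204·0.204 = 0.041616.
Bayes: P(H|data) = 0.136·0.66422 / (0.136·0.66422 + 0.864·0.041616) = 0.090335/0.12629 = 0.7153.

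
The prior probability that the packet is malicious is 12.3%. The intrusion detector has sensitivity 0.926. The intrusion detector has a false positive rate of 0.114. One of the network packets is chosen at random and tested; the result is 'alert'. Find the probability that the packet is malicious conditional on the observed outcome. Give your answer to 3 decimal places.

Write H for 'the packet is malicious'. Prior odds H:¬H = 0.123/0.877 = 0.14025. For the 'alert' outcome, the likelihood ratio is 0.926/0.114 = 8.1228.
Posterior odds = 0.14025 × 8.1228 = 1.1392, so P(H|E) = 1.1392/(1+1.1392) = 0.533.

P(H | E) ≈ 0.533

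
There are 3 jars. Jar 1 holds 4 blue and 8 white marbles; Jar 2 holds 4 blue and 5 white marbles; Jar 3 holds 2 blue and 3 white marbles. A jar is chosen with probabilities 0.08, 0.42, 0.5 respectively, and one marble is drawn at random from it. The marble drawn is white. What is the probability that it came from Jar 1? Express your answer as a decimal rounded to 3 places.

Tabulate prior·likelihood by source: [1] prior 0.08, lik 0.6667, product 0.05333; [2] prior 0.42, lik 0.5556, product 0.2333; [3] prior 0.5, lik 0.6, product 0.3000.
Normalizing constant = 0.58667; the posterior for Jar 1 is its product over the sum, 0.05333/0.58667 = 0.091.

Posterior probability ≈ 0.091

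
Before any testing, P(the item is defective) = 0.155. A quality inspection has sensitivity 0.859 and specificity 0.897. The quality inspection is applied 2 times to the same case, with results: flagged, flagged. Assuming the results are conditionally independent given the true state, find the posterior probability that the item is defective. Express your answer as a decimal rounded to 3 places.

Let H be the event that the item is defective; start with P(H) = 0.155. P('flagged'|H) = 0.859, P('flagged'|¬H) = 0.103.
Update on result 1 ('flagged'): P(H) ← 0.859·0.1550 / (0.859·0.1550 + 0.103·0.8450) = 0.13314/0.22018 = 0.6047.
Update on result 2 ('flagged'): P(H) ← 0.859·0.6047 / (0.859·0.6047 + 0.103·0.3953) = 0.51945/0.56016 = 0.9273.

Posterior P(H) ≈ 0.927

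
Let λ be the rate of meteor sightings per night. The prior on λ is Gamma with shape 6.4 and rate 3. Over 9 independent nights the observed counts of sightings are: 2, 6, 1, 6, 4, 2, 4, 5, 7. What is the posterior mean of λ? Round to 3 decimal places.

Total count ∑xᵢ = 37 over n = 9 nights.
Gamma is conjugate to the Poisson likelihood: posterior is Gamma(shape = 6.4+37 = 43.4, rate = 3+9 = 12).
Posterior mean = shape/rate = 43.4/12 = 3.617.

Posterior mean ≈ 3.617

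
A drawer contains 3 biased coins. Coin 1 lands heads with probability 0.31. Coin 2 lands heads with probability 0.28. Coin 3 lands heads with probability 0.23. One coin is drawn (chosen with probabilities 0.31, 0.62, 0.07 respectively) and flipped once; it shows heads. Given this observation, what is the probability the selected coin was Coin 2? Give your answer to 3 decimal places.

P(heads|C1) = 0.31; P(heads|C2) = 0.28; P(heads|C3) = 0.23.
Prior × likelihood for each source: 0.31·0.31=0.09610, 0.62·0.28=0.1736, 0.07·0.23=0.01610. Summing gives P(heads) = 0.28580.
P(Coin 2 | heads) = 0.1736 / 0.28580 = 0.607.

Posterior probability ≈ 0.607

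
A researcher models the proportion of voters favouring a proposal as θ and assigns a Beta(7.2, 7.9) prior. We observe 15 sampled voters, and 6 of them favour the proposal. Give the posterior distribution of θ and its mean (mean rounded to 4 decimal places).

Posterior: Beta(13.2, 16.9); mean ≈ 0.4385

Observing 6 successes and 9 failures updates Beta(7.2, 7.9) by adding the success and failure counts to the two shape parameters: α = 7.2+6 = 13.2, β = 7.9+9 = 16.9.
E[θ | data] = 13.2/(13.2+16.9) = 0.4385.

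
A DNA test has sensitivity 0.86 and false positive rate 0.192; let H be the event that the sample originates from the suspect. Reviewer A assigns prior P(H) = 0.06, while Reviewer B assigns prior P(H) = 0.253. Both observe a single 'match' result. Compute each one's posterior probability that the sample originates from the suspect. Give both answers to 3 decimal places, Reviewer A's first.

Reviewer A: 0.222; Reviewer B: 0.603

P('+'|H) = 0.86, P('+'|¬H) = 0.192.
Reviewer A: numerator 0.86·0.06 = 0.051600; evidence = 0.051600+0.192·0.94 = 0.23208; posterior = 0.222.
Reviewer B: numerator 0.86·0.253 = 0.21758; evidence = 0.21758+0.192·0.747 = 0.36100; posterior = 0.603.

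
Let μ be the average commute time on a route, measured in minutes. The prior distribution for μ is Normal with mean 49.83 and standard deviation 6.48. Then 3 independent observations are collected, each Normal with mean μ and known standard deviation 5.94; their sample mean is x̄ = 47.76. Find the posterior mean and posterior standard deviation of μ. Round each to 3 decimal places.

With known σ, the Normal prior is conjugate. Weight on the data is w = (n/σ²)/(n/σ² + 1/τ₀²) = 0.0850253/(0.0850253+0.0238150) = 0.78119.
Posterior mean = w·x̄ + (1−w)·μ₀ = 0.78119·47.76 + 0.21881·49.83 = 48.213. Posterior variance = 1/(0.0850253+0.0238150) = 9.18777, so SD = 3.031.

Posterior mean ≈ 48.213; posterior SD ≈ 3.031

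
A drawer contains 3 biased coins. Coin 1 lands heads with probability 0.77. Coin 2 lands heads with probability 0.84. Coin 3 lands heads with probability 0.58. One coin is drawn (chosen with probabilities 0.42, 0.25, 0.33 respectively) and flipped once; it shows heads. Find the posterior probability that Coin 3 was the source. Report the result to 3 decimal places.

Posterior probability ≈ 0.264

Tabulate prior·likelihood by source: [1] prior 0.42, lik 0.77, product 0.3234; [2] prior 0.25, lik 0.84, product 0.2100; [3] prior 0.33, lik 0.58, product 0.1914.
Normalizing constant = 0.72480; the posterior for Coin 3 is its product over the sum, 0.1914/0.72480 = 0.264.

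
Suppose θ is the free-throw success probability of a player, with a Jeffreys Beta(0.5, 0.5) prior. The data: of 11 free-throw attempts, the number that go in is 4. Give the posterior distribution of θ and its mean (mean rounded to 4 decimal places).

The binomial likelihood is conjugate to the Beta prior: with 4 successes and 7 failures, the posterior is Beta(0.5+4, 0.5+7) = Beta(4.5, 7.5).
E[θ | data] = 4.5/(4.5+7.5) = 0.3750.

Posterior: Beta(4.5, 7.5); mean ≈ 0.3750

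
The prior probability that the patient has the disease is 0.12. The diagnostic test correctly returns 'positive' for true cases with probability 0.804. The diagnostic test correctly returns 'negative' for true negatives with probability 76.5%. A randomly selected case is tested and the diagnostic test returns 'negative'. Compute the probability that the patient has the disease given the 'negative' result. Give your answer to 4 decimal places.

P(H | E) ≈ 0.0338

Write H for 'the patient has the disease'. Prior odds H:¬H = 0.12/0.88 = 0.13636. For the 'negative' outcome, the likelihood ratio is 0.196/0.765 = 0.25621.
Posterior odds = 0.13636 × 0.25621 = 0.034938, so P(H|E) = 0.034938/(1+0.034938) = 0.0338.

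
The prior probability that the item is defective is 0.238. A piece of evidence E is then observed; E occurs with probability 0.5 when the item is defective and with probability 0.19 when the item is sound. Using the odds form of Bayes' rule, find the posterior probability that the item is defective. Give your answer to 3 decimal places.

Prior odds = 0.238/(1−0.238) = 0.31234. In log-odds, ln(0.31234) = -1.1637.
Add log likelihood ratio: ln(2.6316) = 0.96758.
Posterior log-odds = -0.19609, so posterior odds = exp(-0.19609) = 0.82194. Converting, P(H|E) = 0.82194/1.8219 = 0.451.

Posterior probability ≈ 0.451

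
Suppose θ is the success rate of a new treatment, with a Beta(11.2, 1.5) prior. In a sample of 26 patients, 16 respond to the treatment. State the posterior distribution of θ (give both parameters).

Posterior: Beta(27.2, 11.5)

The binomial likelihood is conjugate to the Beta prior: with 16 successes and 10 failures, the posterior is Beta(11.2+16, 1.5+10) = Beta(27.2, 11.5).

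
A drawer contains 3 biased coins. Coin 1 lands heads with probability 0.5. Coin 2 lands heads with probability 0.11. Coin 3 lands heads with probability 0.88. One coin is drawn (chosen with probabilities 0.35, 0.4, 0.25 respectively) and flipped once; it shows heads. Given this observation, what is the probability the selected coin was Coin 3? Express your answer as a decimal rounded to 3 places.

Posterior probability ≈ 0.501

Tabulate prior·likelihood by source: [1] prior 0.35, lik 0.5, product 0.1750; [2] prior 0.4, lik 0.11, product 0.04400; [3] prior 0.25, lik 0.88, product 0.2200.
Normalizing constant = 0.43900; the posterior for Coin 3 is its product over the sum, 0.2200/0.43900 = 0.501.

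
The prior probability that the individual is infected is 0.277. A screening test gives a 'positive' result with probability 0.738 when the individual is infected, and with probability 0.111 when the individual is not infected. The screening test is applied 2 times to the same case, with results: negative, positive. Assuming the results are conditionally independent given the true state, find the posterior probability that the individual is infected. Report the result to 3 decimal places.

With H the event that the individual is infected, the joint likelihood of the observed sequence is P(data|H) = 0.262·0.738 = 0.19336 and P(data|¬H) = 0.889·0.111 = 0.098679.
Bayes: P(H|data) = 0.277·0.19336 / (0.277·0.19336 + 0.723·0.098679) = 0.053560/0.12490 = 0.4288.

Posterior P(H) ≈ 0.429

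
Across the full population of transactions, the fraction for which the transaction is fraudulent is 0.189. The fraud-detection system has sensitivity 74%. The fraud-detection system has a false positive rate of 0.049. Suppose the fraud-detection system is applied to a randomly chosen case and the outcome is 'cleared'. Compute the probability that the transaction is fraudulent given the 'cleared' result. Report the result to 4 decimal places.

P(H | E) ≈ 0.0599

Let H be the event that the transaction is fraudulent. P(H) = 0.189, so P(¬H) = 0.811. With E the 'cleared' result, P(E|H) = 0.26 and P(E|¬H) = 0.951.
P(E) = 0.26·0.189 + 0.951·0.811 = 0.049140 + 0.77126 = 0.82040.
By Bayes' theorem, P(H|E) = 0.049140 / 0.82040 = 0.0599.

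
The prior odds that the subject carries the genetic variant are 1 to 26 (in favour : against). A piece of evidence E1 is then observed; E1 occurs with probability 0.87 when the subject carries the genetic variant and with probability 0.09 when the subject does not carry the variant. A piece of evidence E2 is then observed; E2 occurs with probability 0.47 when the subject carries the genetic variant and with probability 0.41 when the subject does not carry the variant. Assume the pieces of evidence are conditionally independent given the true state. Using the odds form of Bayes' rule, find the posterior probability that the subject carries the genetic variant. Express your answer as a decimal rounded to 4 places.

Prior odds = 1/26 = 0.038462.
Likelihood ratio for E1 = 0.87/0.09 = 9.6667.
Likelihood ratio for E2 = 0.47/0.41 = 1.1463.
Posterior odds = prior odds × LR₁ × LR₂ = 0.42620.
Posterior probability = odds/(1+odds) = 0.42620/1.4262 = 0.2988.

Posterior probability ≈ 0.2988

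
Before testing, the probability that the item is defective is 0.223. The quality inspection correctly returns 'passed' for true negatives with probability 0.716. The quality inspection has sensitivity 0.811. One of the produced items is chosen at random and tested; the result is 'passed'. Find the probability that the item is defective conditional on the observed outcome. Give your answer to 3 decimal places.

Let H be the event that the item is defective. P(H) = 0.223, so P(¬H) = 0.777. With E the 'passed' result, P(E|H) = 0.189 and P(E|¬H) = 0.716.
P(E) = 0.189·0.223 + 0.716·0.777 = 0.042147 + 0.55633 = 0.59848.
By Bayes' theorem, P(H|E) = 0.042147 / 0.59848 = 0.070.

P(H | E) ≈ 0.070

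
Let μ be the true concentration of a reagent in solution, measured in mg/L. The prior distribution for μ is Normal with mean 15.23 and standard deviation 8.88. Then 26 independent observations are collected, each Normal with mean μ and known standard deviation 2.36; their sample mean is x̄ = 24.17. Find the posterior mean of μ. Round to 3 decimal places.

Posterior mean ≈ 24.146

Prior precision 1/τ₀² = 1/8.88² = 0.0126816; data precision n/σ² = 26/2.36² = 4.66820.
Posterior precision = 0.0126816 + 4.66820 = 4.68088.
Posterior mean = (0.0126816·15.23 + 4.66820·24.17) / 4.68088 = 24.146.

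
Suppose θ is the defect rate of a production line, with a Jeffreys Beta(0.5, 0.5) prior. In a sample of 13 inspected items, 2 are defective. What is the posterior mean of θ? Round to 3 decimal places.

Posterior mean ≈ 0.179

Observing 2 successes and 11 failures updates Beta(0.5, 0.5) by adding the success and failure counts to the two shape parameters: α = 0.5+2 = 2.5, β = 0.5+11 = 11.5.
Posterior mean = α/(α+β) = 2.5/14 = 0.179.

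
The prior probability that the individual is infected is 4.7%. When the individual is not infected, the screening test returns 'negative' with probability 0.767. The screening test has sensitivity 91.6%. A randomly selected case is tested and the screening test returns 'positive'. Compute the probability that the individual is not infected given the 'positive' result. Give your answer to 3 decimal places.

P(¬H | E) ≈ 0.838

Let H be the event that the individual is infected. P(H) = 0.047, so P(¬H) = 0.953. With E the 'positive' result, P(E|H) = 0.916 and P(E|¬H) = 0.233.
P(E) = 0.916·0.047 + 0.233·0.953 = 0.043052 + 0.22205 = 0.26510.
By Bayes' theorem, P(H|E) = 0.043052 / 0.26510 = 0.162. Hence P(¬H|E) = 1 − 0.162 = 0.838.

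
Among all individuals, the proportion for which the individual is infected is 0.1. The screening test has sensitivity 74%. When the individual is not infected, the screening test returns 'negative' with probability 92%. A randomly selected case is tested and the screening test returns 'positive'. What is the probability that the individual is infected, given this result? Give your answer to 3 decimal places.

Write H for 'the individual is infected'. Prior odds H:¬H = 0.1/0.9 = 0.11111. For the 'positive' outcome, the likelihood ratio is 0.74/0.08 = 9.2500.
Posterior odds = 0.11111 × 9.2500 = 1.0278, so P(H|E) = 1.0278/(1+1.0278) = 0.507.

P(H | E) ≈ 0.507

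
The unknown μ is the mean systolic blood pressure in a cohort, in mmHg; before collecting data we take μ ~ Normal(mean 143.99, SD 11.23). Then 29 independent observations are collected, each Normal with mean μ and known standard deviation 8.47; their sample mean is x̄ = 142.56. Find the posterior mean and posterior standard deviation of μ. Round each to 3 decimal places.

Prior precision 1/τ₀² = 1/11.23² = 0.00792940; data precision n/σ² = 29/8.47² = 0.404232.
Posterior precision = 0.00792940 + 0.404232 = 0.412162, giving posterior SD = 1/√0.412162 = 1.558.
Posterior mean = (0.00792940·143.99 + 0.404232·142.56) / 0.412162 = 142.588.

Posterior mean ≈ 142.588; posterior SD ≈ 1.558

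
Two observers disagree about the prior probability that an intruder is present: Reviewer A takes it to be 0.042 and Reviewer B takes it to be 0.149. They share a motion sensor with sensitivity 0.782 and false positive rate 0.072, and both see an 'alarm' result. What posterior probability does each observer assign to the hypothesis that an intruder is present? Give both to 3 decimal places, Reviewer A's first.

Reviewer A: 0.323; Reviewer B: 0.655

P('+'|H) = 0.782, P('+'|¬H) = 0.072.
Reviewer A: numerator 0.782·0.042 = 0.032844; evidence = 0.032844+0.072·0.958 = 0.10182; posterior = 0.323.
Reviewer B: numerator 0.782·0.149 = 0.11652; evidence = 0.11652+0.072·0.851 = 0.17779; posterior = 0.655.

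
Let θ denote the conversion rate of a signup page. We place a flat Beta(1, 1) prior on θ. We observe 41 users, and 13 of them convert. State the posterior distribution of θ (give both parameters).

Posterior: Beta(14, 29)

Observing 13 successes and 28 failures updates Beta(1, 1) by adding the success and failure counts to the two shape parameters: α = 1+13 = 14, β = 1+28 = 29.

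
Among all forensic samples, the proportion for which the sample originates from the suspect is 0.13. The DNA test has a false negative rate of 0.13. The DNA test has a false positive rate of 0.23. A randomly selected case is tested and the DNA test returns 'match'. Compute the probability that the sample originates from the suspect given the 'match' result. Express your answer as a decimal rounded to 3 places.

P(H | E) ≈ 0.361

Write H for 'the sample originates from the suspect'. Prior odds H:¬H = 0.13/0.87 = 0.14943. For the 'match' outcome, the likelihood ratio is 0.87/0.23 = 3.7826.
Posterior odds = 0.14943 × 3.7826 = 0.56522, so P(H|E) = 0.56522/(1+0.56522) = 0.361.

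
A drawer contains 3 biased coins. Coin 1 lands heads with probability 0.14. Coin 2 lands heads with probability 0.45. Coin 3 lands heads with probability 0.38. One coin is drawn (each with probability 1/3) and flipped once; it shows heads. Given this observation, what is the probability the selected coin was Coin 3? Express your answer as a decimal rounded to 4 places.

Posterior probability ≈ 0.3918

P(heads|C1) = 0.14; P(heads|C2) = 0.45; P(heads|C3) = 0.38.
Prior × likelihood for each source: 0.333333·0.14=0.04667, 0.333333·0.45=0.1500, 0.333333·0.38=0.1267. Summing gives P(heads) = 0.32333.
P(Coin 3 | heads) = 0.1267 / 0.32333 = 0.3918.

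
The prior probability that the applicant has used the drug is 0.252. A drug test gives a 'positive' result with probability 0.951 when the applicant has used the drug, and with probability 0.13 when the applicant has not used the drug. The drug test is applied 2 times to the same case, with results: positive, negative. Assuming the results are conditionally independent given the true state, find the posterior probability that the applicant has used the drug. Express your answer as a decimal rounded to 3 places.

Posterior P(H) ≈ 0.122

With H the event that the applicant has used the drug, the joint likelihood of the observed sequence is P(data|H) = 0.951·0.049 = 0.046599 and P(data|¬H) = 0.13·0.87 = 0.11310.
Bayes: P(H|data) = 0.252·0.046599 / (0.252·0.046599 + 0.748·0.11310) = 0.011743/0.096342 = 0.1219.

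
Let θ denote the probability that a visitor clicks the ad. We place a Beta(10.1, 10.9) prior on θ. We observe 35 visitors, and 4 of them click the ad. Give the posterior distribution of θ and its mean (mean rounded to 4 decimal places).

Posterior: Beta(14.1, 41.9); mean ≈ 0.2518

Observing 4 successes and 31 failures updates Beta(10.1, 10.9) by adding the success and failure counts to the two shape parameters: α = 10.1+4 = 14.1, β = 10.9+31 = 41.9.
Posterior mean = α/(α+β) = 14.1/56 = 0.2518.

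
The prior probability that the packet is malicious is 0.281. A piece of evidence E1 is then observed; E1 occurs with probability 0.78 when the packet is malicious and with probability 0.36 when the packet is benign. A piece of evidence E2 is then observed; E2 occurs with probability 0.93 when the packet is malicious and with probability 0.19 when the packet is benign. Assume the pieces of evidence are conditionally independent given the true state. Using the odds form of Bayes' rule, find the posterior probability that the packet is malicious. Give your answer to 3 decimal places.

Prior odds = 0.281/(1−0.281) = 0.39082.
Likelihood ratio for E1 = 0.78/0.36 = 2.1667.
Likelihood ratio for E2 = 0.93/0.19 = 4.8947.
Posterior odds = prior odds × LR₁ × LR₂ = 4.1448.
Posterior probability = odds/(1+odds) = 4.1448/5.1448 = 0.806.

Posterior probability ≈ 0.806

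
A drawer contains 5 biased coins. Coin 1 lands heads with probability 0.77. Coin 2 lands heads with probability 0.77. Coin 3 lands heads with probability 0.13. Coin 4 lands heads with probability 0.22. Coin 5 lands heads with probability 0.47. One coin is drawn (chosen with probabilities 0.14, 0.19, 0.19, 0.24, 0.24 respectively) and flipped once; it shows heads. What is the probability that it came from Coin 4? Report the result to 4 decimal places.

Posterior probability ≈ 0.1188

P(heads|C1) = 0.77; P(heads|C2) = 0.77; P(heads|C3) = 0.13; P(heads|C4) = 0.22; P(heads|C5) = 0.47.
Prior × likelihood for each source: 0.14·0.77=0.1078, 0.19·0.77=0.1463, 0.19·0.13=0.02470, 0.24·0.22=0.05280, 0.24·0.47=0.1128. Summing gives P(heads) = 0.44440.
P(Coin 4 | heads) = 0.05280 / 0.44440 = 0.1188.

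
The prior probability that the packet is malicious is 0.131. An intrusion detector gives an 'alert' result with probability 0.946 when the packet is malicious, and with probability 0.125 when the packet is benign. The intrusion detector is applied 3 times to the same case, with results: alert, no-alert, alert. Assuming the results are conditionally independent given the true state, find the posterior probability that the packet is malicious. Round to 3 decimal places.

Posterior P(H) ≈ 0.348

With H the event that the packet is malicious, the joint likelihood of the observed sequence is P(data|H) = 0.946·0.054·0.946 = 0.048325 and P(data|¬H) = 0.125·0.875·0.125 = 0.013672.
Bayes: P(H|data) = 0.131·0.048325 / (0.131·0.048325 + 0.869·0.013672) = 0.0063306/0.018211 = 0.3476.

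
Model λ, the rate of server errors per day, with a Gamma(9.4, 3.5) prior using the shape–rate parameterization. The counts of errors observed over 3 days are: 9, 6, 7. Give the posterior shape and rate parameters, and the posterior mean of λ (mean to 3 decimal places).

Posterior: Gamma(shape=31.4, rate=6.5); mean ≈ 4.831

Total count ∑xᵢ = 22 over n = 3 days.
Gamma is conjugate to the Poisson likelihood: posterior is Gamma(shape = 9.4+22 = 31.4, rate = 3.5+3 = 6.5).
E[λ | data] = 31.4/6.5 = 4.831.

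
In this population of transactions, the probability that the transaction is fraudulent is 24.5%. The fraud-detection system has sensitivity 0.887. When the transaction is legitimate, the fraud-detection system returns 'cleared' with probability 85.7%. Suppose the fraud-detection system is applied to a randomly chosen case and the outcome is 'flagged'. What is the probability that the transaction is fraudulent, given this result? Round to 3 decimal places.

Write H for 'the transaction is fraudulent'. Prior odds H:¬H = 0.245/0.755 = 0.32450. For the 'flagged' outcome, the likelihood ratio is 0.887/0.143 = 6.2028.
Posterior odds = 0.32450 × 6.2028 = 2.0128, so P(H|E) = 2.0128/(1+2.0128) = 0.668.

P(H | E) ≈ 0.668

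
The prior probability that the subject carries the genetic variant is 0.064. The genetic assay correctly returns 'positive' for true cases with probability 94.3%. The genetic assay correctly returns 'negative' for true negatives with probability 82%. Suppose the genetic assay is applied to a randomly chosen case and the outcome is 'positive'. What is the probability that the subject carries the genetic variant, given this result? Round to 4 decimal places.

Let H be the event that the subject carries the genetic variant. P(H) = 0.064, so P(¬H) = 0.936. With E the 'positive' result, P(E|H) = 0.943 and P(E|¬H) = 0.18.
P(E) = 0.943·0.064 + 0.18·0.936 = 0.060352 + 0.16848 = 0.22883.
By Bayes' theorem, P(H|E) = 0.060352 / 0.22883 = 0.2637.

P(H | E) ≈ 0.2637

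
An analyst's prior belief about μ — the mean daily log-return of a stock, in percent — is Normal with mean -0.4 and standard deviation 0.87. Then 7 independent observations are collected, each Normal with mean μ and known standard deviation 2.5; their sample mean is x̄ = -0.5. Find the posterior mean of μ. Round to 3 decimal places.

Prior precision 1/τ₀² = 1/0.87² = 1.32118; data precision n/σ² = 7/2.5² = 1.12000.
Posterior precision = 1.32118 + 1.12000 = 2.44118.
Posterior mean = (1.32118·-0.4 + 1.12000·-0.5) / 2.44118 = -0.446.

Posterior mean ≈ -0.446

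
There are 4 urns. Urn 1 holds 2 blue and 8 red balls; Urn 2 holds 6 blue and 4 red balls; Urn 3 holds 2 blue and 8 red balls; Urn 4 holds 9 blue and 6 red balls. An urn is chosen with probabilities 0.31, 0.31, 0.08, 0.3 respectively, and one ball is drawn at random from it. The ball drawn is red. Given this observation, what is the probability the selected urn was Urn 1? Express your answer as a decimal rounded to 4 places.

Posterior probability ≈ 0.4460

Tabulate prior·likelihood by source: [1] prior 0.31, lik 0.8, product 0.2480; [2] prior 0.31, lik 0.4, product 0.1240; [3] prior 0.08, lik 0.8, product 0.06400; [4] prior 0.3, lik 0.4, product 0.1200.
Normalizing constant = 0.55600; the posterior for Urn 1 is its product over the sum, 0.2480/0.55600 = 0.4460.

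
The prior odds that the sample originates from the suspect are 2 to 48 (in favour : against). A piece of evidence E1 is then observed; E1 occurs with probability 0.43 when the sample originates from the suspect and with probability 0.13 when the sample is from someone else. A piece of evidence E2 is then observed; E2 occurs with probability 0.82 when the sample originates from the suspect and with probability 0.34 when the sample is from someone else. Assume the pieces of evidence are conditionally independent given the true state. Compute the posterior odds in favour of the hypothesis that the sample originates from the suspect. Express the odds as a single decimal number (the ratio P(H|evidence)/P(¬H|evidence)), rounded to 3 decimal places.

Posterior odds ≈ 0.332

Prior odds = 2/48 = 0.041667.
Likelihood ratio for E1 = 0.43/0.13 = 3.3077.
Likelihood ratio for E2 = 0.82/0.34 = 2.4118.
Posterior odds = prior odds × LR₁ × LR₂ = 0.33239.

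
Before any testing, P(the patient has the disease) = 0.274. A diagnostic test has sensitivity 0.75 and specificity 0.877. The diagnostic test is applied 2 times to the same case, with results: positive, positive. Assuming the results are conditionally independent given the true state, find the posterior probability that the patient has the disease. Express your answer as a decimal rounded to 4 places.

Posterior P(H) ≈ 0.9335

With H the event that the patient has the disease, the joint likelihood of the observed sequence is P(data|H) = 0.75·0.75 = 0.56250 and P(data|¬H) = 0.123·0.123 = 0.015129.
Bayes: P(H|data) = 0.274·0.56250 / (0.274·0.56250 + 0.726·0.015129) = 0.15413/0.16511 = 0.9335.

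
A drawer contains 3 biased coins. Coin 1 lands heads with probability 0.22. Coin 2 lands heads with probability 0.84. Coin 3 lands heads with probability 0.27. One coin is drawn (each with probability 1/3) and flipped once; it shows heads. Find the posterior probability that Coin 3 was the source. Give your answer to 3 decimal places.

Posterior probability ≈ 0.203

P(heads|C1) = 0.22; P(heads|C2) = 0.84; P(heads|C3) = 0.27.
Prior × likelihood for each source: 0.333333·0.22=0.07333, 0.333333·0.84=0.2800, 0.333333·0.27=0.09000. Summing gives P(heads) = 0.44333.
P(Coin 3 | heads) = 0.09000 / 0.44333 = 0.203.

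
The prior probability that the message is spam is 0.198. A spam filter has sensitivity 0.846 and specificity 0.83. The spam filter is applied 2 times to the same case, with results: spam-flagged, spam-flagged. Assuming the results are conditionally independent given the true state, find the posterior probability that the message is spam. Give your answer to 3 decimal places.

With H the event that the message is spam, the joint likelihood of the observed sequence is P(data|H) = 0.846·0.846 = 0.71572 and P(data|¬H) = 0.17·0.17 = 0.028900.
Bayes: P(H|data) = 0.198·0.71572 / (0.198·0.71572 + 0.802·0.028900) = 0.14171/0.16489 = 0.8594.

Posterior P(H) ≈ 0.859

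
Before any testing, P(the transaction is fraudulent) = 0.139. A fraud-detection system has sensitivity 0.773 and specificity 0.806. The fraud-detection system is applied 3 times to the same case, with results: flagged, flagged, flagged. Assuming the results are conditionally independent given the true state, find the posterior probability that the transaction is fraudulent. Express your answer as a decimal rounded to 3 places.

Let H be the event that the transaction is fraudulent; start with P(H) = 0.139. P('flagged'|H) = 0.773, P('flagged'|¬H) = 0.194.
Update on result 1 ('flagged'): P(H) ← 0.773·0.1390 / (0.773·0.1390 + 0.194·0.8610) = 0.10745/0.27448 = 0.3915.
Update on result 2 ('flagged'): P(H) ← 0.773·0.3915 / (0.773·0.3915 + 0.194·0.6085) = 0.30259/0.42065 = 0.7193.
Update on result 3 ('flagged'): P(H) ← 0.773·0.7193 / (0.773·0.7193 + 0.194·0.2807) = 0.55605/0.61050 = 0.9108.

Posterior P(H) ≈ 0.911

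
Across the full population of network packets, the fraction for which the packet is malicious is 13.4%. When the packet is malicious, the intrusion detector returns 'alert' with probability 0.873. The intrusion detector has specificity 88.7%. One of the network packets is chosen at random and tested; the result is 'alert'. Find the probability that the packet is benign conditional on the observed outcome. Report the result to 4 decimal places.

Let H be the event that the packet is malicious. P(H) = 0.134, so P(¬H) = 0.866. With E the 'alert' result, P(E|H) = 0.873 and P(E|¬H) = 0.113.
P(E) = 0.873·0.134 + 0.113·0.866 = 0.11698 + 0.097858 = 0.21484.
By Bayes' theorem, P(H|E) = 0.11698 / 0.21484 = 0.5445. Hence P(¬H|E) = 1 − 0.5445 = 0.4555.

P(¬H | E) ≈ 0.4555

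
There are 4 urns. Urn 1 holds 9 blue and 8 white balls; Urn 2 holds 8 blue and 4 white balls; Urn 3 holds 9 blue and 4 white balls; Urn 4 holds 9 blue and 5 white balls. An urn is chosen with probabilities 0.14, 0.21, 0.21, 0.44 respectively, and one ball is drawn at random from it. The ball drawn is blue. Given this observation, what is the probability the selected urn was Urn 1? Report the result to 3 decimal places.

Tabulate prior·likelihood by source: [1] prior 0.14, lik 0.5294, product 0.07412; [2] prior 0.21, lik 0.6667, product 0.1400; [3] prior 0.21, lik 0.6923, product 0.1454; [4] prior 0.44, lik 0.6429, product 0.2829.
Normalizing constant = 0.64236; the posterior for Urn 1 is its product over the sum, 0.07412/0.64236 = 0.115.

Posterior probability ≈ 0.115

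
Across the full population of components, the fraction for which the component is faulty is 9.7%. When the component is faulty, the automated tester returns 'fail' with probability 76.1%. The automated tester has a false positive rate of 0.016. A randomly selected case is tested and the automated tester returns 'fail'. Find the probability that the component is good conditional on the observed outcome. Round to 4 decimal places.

Write H for 'the component is faulty'. Prior odds H:¬H = 0.097/0.903 = 0.10742. For the 'fail' outcome, the likelihood ratio is 0.761/0.016 = 47.562.
Posterior odds = 0.10742 × 47.562 = 5.1092, so P(H|E) = 5.1092/(1+5.1092) = 0.8363. Then P(¬H|E) = 1 − 0.8363 = 0.1637.

P(¬H | E) ≈ 0.1637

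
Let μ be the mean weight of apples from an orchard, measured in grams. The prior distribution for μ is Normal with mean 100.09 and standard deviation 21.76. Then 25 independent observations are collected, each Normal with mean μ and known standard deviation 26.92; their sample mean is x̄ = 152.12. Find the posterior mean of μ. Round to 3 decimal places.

Posterior mean ≈ 149.118

With known σ, the Normal prior is conjugate. Weight on the data is w = (n/σ²)/(n/σ² + 1/τ₀²) = 0.0344977/(0.0344977+0.00211194) = 0.94231.
Posterior mean = w·x̄ + (1−w)·μ₀ = 0.94231·152.12 + 0.057688·100.09 = 149.118.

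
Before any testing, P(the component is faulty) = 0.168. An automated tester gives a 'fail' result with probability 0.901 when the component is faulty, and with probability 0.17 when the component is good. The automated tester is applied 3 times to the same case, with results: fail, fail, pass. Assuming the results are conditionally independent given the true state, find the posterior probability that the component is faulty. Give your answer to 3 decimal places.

Posterior P(H) ≈ 0.404

Let H be the event that the component is faulty; start with P(H) = 0.168. P('fail'|H) = 0.901, P('fail'|¬H) = 0.17.
Update on result 1 ('fail'): P(H) ← 0.901·0.1680 / (0.901·0.1680 + 0.17·0.8320) = 0.15137/0.29281 = 0.5170.
Update on result 2 ('fail'): P(H) ← 0.901·0.5170 / (0.901·0.5170 + 0.17·0.4830) = 0.46577/0.54789 = 0.8501.
Update on result 3 ('pass'): P(H) ← 0.099·0.8501 / (0.099·0.8501 + 0.83·0.1499) = 0.084162/0.20856 = 0.4035.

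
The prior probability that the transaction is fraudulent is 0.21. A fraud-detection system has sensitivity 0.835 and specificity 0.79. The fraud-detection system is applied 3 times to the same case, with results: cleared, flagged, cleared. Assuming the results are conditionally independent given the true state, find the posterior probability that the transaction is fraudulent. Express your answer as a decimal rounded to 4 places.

Posterior P(H) ≈ 0.0441

Let H be the event that the transaction is fraudulent; start with P(H) = 0.21. P('flagged'|H) = 0.835, P('flagged'|¬H) = 0.21.
Update on result 1 ('cleared'): P(H) ← 0.165·0.2100 / (0.165·0.2100 + 0.79·0.7900) = 0.034650/0.65875 = 0.0526.
Update on result 2 ('flagged'): P(H) ← 0.835·0.0526 / (0.835·0.0526 + 0.21·0.9474) = 0.043921/0.24287 = 0.1808.
Update on result 3 ('cleared'): P(H) ← 0.165·0.1808 / (0.165·0.1808 + 0.79·0.8192) = 0.029838/0.67698 = 0.0441.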